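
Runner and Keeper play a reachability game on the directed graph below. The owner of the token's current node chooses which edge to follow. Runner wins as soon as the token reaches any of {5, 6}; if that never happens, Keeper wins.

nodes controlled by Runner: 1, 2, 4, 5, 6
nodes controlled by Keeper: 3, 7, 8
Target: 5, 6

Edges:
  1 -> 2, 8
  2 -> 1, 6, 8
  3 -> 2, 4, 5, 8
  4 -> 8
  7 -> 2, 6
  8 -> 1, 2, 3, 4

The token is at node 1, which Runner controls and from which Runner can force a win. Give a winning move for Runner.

2

A0 = {5, 6}
A1: add {2} — 2 (Runner) has 2→6.
A2: add {1, 7} — 1 (Runner) has 1→2; 7 (Keeper): all of {2, 6} already in.
A3 = A2; e.g. 3 (Keeper) can still go to 4. Fixed point.
From 1, successor 2 is in the attractor (rank 1); the other successor 8 is not.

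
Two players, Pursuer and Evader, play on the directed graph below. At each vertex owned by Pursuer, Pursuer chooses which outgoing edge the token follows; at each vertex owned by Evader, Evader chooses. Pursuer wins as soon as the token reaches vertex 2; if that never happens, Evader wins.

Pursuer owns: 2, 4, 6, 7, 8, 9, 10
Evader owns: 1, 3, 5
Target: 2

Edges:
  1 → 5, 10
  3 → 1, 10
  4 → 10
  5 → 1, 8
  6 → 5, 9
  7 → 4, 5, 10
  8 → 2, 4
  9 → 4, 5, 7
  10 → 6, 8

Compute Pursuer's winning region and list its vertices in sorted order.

2, 4, 6, 7, 8, 9, 10

A0 = {2}
A1: add {8} — 8 (Pursuer) has 8→2.
A2: add {10} — 10 (Pursuer) has 10→8.
A3: add {4, 7} — 4 (Pursuer) has 4→10; 7 (Pursuer) has 7→10.
A4: add {9} — 9 (Pursuer) has 9→4.
A5: add {6} — 6 (Pursuer) has 6→9.
A6 = A5; e.g. 1 (Evader) can still go to 5. Fixed point.
Pursuer's winning region = {2, 4, 6, 7, 8, 9, 10}.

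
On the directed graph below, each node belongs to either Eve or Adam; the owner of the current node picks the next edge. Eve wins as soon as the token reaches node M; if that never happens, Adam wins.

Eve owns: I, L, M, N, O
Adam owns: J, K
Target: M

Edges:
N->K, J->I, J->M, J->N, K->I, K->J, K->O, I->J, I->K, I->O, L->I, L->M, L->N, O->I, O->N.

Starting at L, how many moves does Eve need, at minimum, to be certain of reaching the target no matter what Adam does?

1

A0 = {M}
A1: add {L} — L (Eve) has L→M.
A2 = A1; e.g. I (Eve) has no edge into A1. Fixed point.
L enters the attractor at level 1, so Eve can force the target in 1 move from there.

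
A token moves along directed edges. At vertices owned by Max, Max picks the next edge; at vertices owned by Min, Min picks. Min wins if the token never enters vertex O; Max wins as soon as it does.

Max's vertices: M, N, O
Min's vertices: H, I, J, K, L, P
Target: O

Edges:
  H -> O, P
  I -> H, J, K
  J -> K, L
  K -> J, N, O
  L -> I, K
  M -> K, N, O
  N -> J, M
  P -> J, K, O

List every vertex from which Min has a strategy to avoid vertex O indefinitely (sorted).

H, I, J, K, L, P

A0 = {O}
A1: add {M} — M (Max) has M→O.
A2: add {N} — N (Max) has N→M.
A3 = A2; e.g. H (Min) can still go to P. Fixed point.
Max's attractor = {M, N, O}; Min avoids the target exactly from the complement.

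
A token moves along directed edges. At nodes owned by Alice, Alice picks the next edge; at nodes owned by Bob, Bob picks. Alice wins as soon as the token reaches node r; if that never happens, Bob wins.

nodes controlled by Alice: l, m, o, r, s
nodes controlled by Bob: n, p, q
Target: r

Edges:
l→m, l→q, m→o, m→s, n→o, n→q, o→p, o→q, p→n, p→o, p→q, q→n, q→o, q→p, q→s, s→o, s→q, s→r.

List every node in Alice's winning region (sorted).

A0 = {r}
A1: add {s} — s (Alice) has s→r.
A2: add {m} — m (Alice) has m→s.
A3: add {l} — l (Alice) has l→m.
A4 = A3; e.g. n (Bob) can still go to o. Fixed point.
Alice's winning region = {l, m, r, s}.

l, m, r, s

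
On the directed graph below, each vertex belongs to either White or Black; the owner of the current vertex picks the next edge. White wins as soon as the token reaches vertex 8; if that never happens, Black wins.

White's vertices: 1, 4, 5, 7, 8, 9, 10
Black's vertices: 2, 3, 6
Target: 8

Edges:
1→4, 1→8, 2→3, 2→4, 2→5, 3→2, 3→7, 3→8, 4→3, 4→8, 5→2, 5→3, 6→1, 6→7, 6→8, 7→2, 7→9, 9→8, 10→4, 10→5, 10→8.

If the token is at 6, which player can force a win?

White

A0 = {8}
A1: add {1, 4, 9, 10} — 1 (White) has 1→8; 4 (White) has 4→8; 9 (White) has 9→8; 10 (White) has 10→8.
A2: add {7} — 7 (White) has 7→9.
A3: add {6} — 6 (Black): all of {1, 7, 8} already in.
A4 = A3; e.g. 2 (Black) can still go to 3. Fixed point.
6 ∈ A3, so White can force the target.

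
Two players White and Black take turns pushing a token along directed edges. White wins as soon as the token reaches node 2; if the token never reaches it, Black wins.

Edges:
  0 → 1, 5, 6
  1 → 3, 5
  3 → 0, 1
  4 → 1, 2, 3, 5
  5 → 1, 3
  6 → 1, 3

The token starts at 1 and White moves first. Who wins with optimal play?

Black

Track states (vertex, player-to-move).
A0 = {(2,White), (2,Black)}
A1: add {(4,White)}.
A2 = A1; e.g. (0,White) stays out. (1,White) never enters ⇒ Black avoids the target.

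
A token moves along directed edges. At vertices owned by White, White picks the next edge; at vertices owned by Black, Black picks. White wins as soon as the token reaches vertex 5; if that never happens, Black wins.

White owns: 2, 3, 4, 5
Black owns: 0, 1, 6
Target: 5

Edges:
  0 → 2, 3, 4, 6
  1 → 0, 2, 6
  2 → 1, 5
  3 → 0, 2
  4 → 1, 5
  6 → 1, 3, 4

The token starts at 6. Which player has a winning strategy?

Black

A0 = {5}
A1: add {2, 4} — 2 (White) has 2→5; 4 (White) has 4→5.
A2: add {3} — 3 (White) has 3→2.
A3 = A2; e.g. 0 (Black) can still go to 6. Fixed point.
6 never enters the attractor, so Black can avoid the target forever.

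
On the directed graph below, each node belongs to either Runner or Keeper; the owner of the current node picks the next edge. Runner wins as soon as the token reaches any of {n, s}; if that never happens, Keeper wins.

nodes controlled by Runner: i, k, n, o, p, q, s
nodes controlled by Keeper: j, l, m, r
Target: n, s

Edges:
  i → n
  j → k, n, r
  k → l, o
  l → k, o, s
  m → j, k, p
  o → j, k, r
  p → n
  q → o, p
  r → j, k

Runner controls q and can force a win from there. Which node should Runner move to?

A0 = {n, s}
A1: add {i, p} — i (Runner) has i→n; p (Runner) has p→n.
A2: add {q} — q (Runner) has q→p.
A3 = A2; e.g. j (Keeper) can still go to k. Fixed point.
From q, successor p is in the attractor (rank 1); the other successor o is not.

p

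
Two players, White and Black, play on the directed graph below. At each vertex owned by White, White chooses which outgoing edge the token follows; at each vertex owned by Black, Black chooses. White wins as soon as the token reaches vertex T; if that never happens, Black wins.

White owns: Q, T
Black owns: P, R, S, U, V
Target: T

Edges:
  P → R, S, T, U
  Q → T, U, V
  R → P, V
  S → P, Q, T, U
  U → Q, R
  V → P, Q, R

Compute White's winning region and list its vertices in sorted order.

A0 = {T}
A1: add {Q} — Q (White) has Q→T.
A2 = A1; e.g. P (Black) can still go to R. Fixed point.
White's winning region = {Q, T}.

Q, T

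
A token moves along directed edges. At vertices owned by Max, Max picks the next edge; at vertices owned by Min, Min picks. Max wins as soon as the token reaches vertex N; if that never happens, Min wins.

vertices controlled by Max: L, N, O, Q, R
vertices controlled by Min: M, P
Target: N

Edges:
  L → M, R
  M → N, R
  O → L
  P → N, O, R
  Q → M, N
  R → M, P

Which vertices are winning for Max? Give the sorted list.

N, Q

A0 = {N}
A1: add {Q} — Q (Max) has Q→N.
A2 = A1; e.g. L (Max) has no edge into A1. Fixed point.
Max's winning region = {N, Q}.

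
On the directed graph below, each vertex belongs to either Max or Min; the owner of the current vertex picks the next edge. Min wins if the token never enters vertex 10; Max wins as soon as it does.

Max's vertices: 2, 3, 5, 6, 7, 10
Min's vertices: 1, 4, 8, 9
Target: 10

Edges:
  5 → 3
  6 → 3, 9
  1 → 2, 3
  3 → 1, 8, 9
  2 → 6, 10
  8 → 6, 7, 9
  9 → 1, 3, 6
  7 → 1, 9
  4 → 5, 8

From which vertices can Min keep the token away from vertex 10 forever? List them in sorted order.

A0 = {10}
A1: add {2} — 2 (Max) has 2→10.
A2 = A1; e.g. 1 (Min) can still go to 3. Fixed point.
Max's attractor = {2, 10}; Min avoids the target exactly from the complement.

1, 3, 4, 5, 6, 7, 8, 9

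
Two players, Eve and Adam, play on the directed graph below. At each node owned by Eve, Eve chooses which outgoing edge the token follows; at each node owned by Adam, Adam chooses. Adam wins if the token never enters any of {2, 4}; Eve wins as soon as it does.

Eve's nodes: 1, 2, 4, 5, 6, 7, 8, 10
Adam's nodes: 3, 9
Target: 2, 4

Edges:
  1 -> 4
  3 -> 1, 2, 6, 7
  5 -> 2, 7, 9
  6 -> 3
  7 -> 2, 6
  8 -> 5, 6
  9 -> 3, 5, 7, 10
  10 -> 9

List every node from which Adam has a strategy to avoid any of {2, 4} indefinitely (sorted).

3, 6, 9, 10

A0 = {2, 4}
A1: add {1, 5, 7} — 1 (Eve) has 1→4; 5 (Eve) has 5→2; 7 (Eve) has 7→2.
A2: add {8} — 8 (Eve) has 8→5.
A3 = A2; e.g. 3 (Adam) can still go to 6. Fixed point.
Eve's attractor = {1, 2, 4, 5, 7, 8}; Adam avoids the target exactly from the complement.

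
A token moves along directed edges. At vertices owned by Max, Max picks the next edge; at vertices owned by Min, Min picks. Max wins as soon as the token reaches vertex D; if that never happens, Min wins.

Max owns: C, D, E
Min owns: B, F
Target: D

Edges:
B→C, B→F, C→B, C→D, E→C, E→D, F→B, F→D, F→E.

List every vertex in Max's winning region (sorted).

C, D, E

A0 = {D}
A1: add {C, E} — C (Max) has C→D; E (Max) has E→D.
A2 = A1; e.g. B (Min) can still go to F. Fixed point.
Max's winning region = {C, D, E}.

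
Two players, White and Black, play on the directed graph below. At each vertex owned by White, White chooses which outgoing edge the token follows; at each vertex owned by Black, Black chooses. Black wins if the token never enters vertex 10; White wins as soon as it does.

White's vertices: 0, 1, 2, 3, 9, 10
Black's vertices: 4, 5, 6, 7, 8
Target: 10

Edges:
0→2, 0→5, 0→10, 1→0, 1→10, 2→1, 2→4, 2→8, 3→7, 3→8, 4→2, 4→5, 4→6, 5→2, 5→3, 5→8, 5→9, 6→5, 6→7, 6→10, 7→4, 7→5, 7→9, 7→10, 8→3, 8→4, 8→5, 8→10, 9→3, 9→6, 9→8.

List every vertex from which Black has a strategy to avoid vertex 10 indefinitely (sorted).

A0 = {10}
A1: add {0, 1} — 0 (White) has 0→10; 1 (White) has 1→10.
A2: add {2} — 2 (White) has 2→1.
A3 = A2; e.g. 3 (White) has no edge into A2. Fixed point.
White's attractor = {0, 1, 2, 10}; Black avoids the target exactly from the complement.

3, 4, 5, 6, 7, 8, 9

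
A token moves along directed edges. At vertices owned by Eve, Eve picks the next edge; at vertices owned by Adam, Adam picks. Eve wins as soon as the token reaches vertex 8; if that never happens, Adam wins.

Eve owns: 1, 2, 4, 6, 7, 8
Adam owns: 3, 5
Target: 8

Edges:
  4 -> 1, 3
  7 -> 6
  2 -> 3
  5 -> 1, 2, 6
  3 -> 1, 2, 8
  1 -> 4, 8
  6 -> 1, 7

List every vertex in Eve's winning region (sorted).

A0 = {8}
A1: add {1} — 1 (Eve) has 1→8.
A2: add {4, 6} — 4 (Eve) has 4→1; 6 (Eve) has 6→1.
A3: add {7} — 7 (Eve) has 7→6.
A4 = A3; e.g. 2 (Eve) has no edge into A3. Fixed point.
Eve's winning region = {1, 4, 6, 7, 8}.

1, 4, 6, 7, 8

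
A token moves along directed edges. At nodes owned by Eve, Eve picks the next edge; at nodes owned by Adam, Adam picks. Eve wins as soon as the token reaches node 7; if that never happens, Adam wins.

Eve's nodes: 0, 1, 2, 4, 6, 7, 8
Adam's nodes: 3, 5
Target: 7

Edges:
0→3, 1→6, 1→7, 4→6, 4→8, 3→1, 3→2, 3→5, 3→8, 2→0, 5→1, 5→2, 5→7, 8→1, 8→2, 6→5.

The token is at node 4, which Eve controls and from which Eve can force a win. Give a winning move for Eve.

A0 = {7}
A1: add {1} — 1 (Eve) has 1→7.
A2: add {8} — 8 (Eve) has 8→1.
A3: add {4} — 4 (Eve) has 4→8.
A4 = A3; e.g. 0 (Eve) has no edge into A3. Fixed point.
From 4, successor 8 is in the attractor (rank 2); the other successor 6 is not.

8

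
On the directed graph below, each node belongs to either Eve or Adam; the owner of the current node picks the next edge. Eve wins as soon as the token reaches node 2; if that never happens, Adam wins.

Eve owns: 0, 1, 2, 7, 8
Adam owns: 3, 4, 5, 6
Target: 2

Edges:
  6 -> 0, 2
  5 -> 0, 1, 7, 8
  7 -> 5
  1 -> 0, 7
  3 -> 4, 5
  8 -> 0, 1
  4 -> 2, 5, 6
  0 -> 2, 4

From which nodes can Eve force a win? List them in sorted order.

0, 1, 2, 6, 8

A0 = {2}
A1: add {0} — 0 (Eve) has 0→2.
A2: add {1, 6, 8} — 1 (Eve) has 1→0; 6 (Adam): all of {0, 2} already in; 8 (Eve) has 8→0.
A3 = A2; e.g. 3 (Adam) can still go to 4. Fixed point.
Eve's winning region = {0, 1, 2, 6, 8}.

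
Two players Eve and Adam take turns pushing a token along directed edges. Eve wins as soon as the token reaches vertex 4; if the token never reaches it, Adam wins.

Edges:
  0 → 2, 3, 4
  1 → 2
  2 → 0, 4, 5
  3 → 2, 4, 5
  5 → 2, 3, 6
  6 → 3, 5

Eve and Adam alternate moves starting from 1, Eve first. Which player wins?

Track states (vertex, player-to-move).
A0 = {(4,Eve), (4,Adam)}
A1: add {(0,Eve), (2,Eve), (3,Eve)}.
A2: add {(0,Adam), (1,Adam)}.
A3 = A2; e.g. (1,Eve) stays out. (1,Eve) never enters ⇒ Adam avoids the target.

Adam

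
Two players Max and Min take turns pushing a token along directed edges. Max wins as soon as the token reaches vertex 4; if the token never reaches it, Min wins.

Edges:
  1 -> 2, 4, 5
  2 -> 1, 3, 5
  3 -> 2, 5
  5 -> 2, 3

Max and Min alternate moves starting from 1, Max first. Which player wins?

Track states (vertex, player-to-move).
A0 = {(4,Max), (4,Min)}
A1: add {(1,Max)}.
(1,Max) ∈ A1 ⇒ Max forces the target.

Max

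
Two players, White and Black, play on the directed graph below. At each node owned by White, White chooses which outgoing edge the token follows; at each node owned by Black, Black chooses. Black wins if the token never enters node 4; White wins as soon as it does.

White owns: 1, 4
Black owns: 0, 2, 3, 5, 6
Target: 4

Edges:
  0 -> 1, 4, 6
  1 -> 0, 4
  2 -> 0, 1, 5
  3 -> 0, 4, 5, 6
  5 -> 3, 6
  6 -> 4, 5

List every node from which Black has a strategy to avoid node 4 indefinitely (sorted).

A0 = {4}
A1: add {1} — 1 (White) has 1→4.
A2 = A1; e.g. 0 (Black) can still go to 6. Fixed point.
White's attractor = {1, 4}; Black avoids the target exactly from the complement.

0, 2, 3, 5, 6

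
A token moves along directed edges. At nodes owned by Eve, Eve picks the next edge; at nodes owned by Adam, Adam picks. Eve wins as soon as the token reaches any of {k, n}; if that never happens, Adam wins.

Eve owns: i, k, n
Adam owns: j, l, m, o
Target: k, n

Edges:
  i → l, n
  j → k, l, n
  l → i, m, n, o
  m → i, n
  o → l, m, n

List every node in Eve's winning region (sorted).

i, k, m, n

A0 = {k, n}
A1: add {i} — i (Eve) has i→n.
A2: add {m} — m (Adam): all of {i, n} already in.
A3 = A2; e.g. j (Adam) can still go to l. Fixed point.
Eve's winning region = {i, k, m, n}.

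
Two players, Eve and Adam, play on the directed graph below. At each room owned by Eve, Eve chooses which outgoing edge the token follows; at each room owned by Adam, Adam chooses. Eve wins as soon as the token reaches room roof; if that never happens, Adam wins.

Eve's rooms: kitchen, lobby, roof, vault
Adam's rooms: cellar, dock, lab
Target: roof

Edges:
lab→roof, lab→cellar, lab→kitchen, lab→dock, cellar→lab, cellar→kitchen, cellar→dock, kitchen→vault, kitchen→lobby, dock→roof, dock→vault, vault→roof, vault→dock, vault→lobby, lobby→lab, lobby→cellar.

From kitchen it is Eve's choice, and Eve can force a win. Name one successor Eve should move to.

A0 = {roof}
A1: add {vault} — vault (Eve) has vault→roof.
A2: add {dock, kitchen} — kitchen (Eve) has kitchen→vault; dock (Adam): all of {roof, vault} already in.
A3 = A2; e.g. lab (Adam) can still go to cellar. Fixed point.
From kitchen, successor vault is in the attractor (rank 1); the other successor lobby is not.

vault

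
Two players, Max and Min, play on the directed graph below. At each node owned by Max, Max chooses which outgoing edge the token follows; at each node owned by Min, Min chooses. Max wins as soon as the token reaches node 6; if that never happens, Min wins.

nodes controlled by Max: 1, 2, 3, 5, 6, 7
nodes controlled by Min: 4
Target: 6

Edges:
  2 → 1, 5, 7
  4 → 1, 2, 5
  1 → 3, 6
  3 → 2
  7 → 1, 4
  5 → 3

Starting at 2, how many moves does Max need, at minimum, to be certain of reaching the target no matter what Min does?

A0 = {6}
A1: add {1} — 1 (Max) has 1→6.
A2: add {2, 7} — 2 (Max) has 2→1; 7 (Max) has 7→1.
2 enters the attractor at level 2, so Max can force the target in 2 moves from there.

2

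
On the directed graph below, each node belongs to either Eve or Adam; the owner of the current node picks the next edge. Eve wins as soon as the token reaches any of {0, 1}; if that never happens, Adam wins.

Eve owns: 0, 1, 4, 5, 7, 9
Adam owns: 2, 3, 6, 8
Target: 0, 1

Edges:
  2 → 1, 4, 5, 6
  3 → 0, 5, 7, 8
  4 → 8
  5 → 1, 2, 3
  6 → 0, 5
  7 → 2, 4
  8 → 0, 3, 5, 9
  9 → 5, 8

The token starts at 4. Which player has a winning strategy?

Adam

A0 = {0, 1}
A1: add {5} — 5 (Eve) has 5→1.
A2: add {6, 9} — 6 (Adam): all of {0, 5} already in; 9 (Eve) has 9→5.
A3 = A2; e.g. 2 (Adam) can still go to 4. Fixed point.
4 never enters the attractor, so Adam can avoid the target forever.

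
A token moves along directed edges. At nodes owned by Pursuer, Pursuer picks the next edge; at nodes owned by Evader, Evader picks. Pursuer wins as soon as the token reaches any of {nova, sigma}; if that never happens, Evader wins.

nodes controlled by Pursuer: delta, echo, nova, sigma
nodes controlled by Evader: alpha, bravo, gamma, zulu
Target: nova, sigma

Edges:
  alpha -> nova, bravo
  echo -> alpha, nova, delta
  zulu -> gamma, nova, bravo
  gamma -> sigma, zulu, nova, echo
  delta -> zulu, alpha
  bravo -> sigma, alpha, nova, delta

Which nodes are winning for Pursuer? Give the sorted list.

A0 = {nova, sigma}
A1: add {echo} — echo (Pursuer) has echo→nova.
A2 = A1; e.g. zulu (Evader) can still go to gamma. Fixed point.
Pursuer's winning region = {echo, nova, sigma}.

echo, nova, sigma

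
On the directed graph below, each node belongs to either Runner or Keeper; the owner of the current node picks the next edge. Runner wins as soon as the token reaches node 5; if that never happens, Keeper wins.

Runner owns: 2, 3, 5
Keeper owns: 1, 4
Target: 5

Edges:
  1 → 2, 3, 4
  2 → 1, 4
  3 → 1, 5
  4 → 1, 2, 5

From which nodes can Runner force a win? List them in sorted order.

A0 = {5}
A1: add {3} — 3 (Runner) has 3→5.
A2 = A1; e.g. 1 (Keeper) can still go to 2. Fixed point.
Runner's winning region = {3, 5}.

3, 5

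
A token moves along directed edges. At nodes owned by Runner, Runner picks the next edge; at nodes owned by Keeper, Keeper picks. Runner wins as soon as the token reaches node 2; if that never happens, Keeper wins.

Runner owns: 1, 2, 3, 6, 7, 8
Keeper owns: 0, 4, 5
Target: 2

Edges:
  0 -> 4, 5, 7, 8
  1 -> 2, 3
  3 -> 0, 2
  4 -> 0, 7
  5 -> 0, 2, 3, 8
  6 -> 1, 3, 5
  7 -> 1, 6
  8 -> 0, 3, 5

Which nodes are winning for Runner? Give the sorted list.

1, 2, 3, 6, 7, 8

A0 = {2}
A1: add {1, 3} — 1 (Runner) has 1→2; 3 (Runner) has 3→2.
A2: add {6, 7, 8} — 6 (Runner) has 6→1; 7 (Runner) has 7→1; 8 (Runner) has 8→3.
A3 = A2; e.g. 0 (Keeper) can still go to 4. Fixed point.
Runner's winning region = {1, 2, 3, 6, 7, 8}.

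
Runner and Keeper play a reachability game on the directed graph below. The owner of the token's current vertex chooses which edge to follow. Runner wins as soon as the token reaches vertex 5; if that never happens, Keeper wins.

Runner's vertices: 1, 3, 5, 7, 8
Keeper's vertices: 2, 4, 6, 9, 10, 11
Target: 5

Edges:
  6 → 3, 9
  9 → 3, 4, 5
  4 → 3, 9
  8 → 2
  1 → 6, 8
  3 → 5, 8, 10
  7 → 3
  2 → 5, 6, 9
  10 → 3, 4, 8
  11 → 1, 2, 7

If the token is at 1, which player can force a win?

Keeper

A0 = {5}
A1: add {3} — 3 (Runner) has 3→5.
A2: add {7} — 7 (Runner) has 7→3.
A3 = A2; e.g. 1 (Runner) has no edge into A2. Fixed point.
1 never enters the attractor, so Keeper can avoid the target forever.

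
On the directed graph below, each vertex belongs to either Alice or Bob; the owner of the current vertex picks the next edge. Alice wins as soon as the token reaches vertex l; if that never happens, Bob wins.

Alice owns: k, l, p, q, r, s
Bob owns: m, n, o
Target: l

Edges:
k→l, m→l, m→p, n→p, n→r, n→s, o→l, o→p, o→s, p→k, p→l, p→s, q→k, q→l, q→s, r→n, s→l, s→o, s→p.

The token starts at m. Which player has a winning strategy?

Alice

A0 = {l}
A1: add {k, p, q, s} — k (Alice) has k→l; p (Alice) has p→l; q (Alice) has q→l; s (Alice) has s→l.
A2: add {m, o} — m (Bob): all of {l, p} already in; o (Bob): all of {l, p, s} already in.
A3 = A2; e.g. n (Bob) can still go to r. Fixed point.
m ∈ A2, so Alice can force the target.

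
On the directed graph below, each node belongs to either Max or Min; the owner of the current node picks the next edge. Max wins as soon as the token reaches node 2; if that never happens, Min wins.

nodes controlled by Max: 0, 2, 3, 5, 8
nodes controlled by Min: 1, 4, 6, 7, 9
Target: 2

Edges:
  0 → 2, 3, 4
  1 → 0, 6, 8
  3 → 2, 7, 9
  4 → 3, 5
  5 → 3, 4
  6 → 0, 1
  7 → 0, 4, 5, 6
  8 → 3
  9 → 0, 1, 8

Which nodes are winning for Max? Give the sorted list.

0, 2, 3, 4, 5, 8

A0 = {2}
A1: add {0, 3} — 0 (Max) has 0→2; 3 (Max) has 3→2.
A2: add {5, 8} — 5 (Max) has 5→3; 8 (Max) has 8→3.
A3: add {4} — 4 (Min): all of {3, 5} already in.
A4 = A3; e.g. 1 (Min) can still go to 6. Fixed point.
Max's winning region = {0, 2, 3, 4, 5, 8}.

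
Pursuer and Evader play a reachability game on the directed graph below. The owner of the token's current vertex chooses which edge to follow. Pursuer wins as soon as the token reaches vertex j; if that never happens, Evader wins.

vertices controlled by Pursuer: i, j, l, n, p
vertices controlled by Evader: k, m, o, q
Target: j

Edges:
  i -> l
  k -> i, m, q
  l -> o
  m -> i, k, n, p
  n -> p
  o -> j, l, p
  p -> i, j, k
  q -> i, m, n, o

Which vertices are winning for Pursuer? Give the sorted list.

j, n, p

A0 = {j}
A1: add {p} — p (Pursuer) has p→j.
A2: add {n} — n (Pursuer) has n→p.
A3 = A2; e.g. i (Pursuer) has no edge into A2. Fixed point.
Pursuer's winning region = {j, n, p}.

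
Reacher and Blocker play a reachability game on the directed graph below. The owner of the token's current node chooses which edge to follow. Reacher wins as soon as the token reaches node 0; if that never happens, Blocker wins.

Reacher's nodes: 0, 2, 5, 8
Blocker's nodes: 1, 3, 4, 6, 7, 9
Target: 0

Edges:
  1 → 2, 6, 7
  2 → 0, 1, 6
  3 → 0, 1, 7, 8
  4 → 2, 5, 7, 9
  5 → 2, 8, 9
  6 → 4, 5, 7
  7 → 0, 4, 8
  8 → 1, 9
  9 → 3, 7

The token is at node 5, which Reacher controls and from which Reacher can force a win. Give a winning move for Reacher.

A0 = {0}
A1: add {2} — 2 (Reacher) has 2→0.
A2: add {5} — 5 (Reacher) has 5→2.
A3 = A2; e.g. 1 (Blocker) can still go to 6. Fixed point.
From 5, successor 2 is in the attractor (rank 1); the other successors 8, 9 are not.

2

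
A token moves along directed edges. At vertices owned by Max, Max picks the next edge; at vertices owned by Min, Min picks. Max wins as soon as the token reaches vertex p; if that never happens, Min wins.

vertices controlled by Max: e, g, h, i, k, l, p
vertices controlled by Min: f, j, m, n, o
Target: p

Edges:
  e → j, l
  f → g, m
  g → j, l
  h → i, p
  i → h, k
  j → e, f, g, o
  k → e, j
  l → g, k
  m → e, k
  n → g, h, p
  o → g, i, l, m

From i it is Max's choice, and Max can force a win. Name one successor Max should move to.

A0 = {p}
A1: add {h} — h (Max) has h→p.
A2: add {i} — i (Max) has i→h.
A3 = A2; e.g. e (Max) has no edge into A2. Fixed point.
From i, successor h is in the attractor (rank 1); the other successor k is not.

h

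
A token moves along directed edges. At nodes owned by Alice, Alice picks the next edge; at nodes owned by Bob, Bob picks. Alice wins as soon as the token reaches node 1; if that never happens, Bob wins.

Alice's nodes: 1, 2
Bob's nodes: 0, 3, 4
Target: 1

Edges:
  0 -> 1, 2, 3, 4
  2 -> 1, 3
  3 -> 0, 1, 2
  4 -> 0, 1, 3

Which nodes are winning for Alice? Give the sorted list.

A0 = {1}
A1: add {2} — 2 (Alice) has 2→1.
A2 = A1; e.g. 0 (Bob) can still go to 3. Fixed point.
Alice's winning region = {1, 2}.

1, 2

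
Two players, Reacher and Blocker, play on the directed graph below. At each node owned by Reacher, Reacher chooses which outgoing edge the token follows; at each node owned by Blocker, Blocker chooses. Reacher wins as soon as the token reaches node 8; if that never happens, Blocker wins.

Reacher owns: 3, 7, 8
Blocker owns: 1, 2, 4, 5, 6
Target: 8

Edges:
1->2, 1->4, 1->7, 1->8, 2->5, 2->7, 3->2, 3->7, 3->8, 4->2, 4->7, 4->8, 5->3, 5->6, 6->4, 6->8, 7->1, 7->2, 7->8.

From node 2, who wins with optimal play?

Blocker

A0 = {8}
A1: add {3, 7} — 3 (Reacher) has 3→8; 7 (Reacher) has 7→8.
A2 = A1; e.g. 1 (Blocker) can still go to 2. Fixed point.
2 never enters the attractor, so Blocker can avoid the target forever.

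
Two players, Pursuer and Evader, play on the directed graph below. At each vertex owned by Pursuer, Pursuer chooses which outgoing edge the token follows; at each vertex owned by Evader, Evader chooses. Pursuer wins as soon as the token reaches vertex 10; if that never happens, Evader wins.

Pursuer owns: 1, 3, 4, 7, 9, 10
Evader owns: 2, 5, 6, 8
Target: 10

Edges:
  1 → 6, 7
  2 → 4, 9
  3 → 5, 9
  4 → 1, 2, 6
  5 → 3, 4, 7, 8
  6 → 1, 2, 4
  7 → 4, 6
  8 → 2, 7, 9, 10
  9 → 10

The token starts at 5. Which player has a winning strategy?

A0 = {10}
A1: add {9} — 9 (Pursuer) has 9→10.
A2: add {3} — 3 (Pursuer) has 3→9.
A3 = A2; e.g. 1 (Pursuer) has no edge into A2. Fixed point.
5 never enters the attractor, so Evader can avoid the target forever.

Evader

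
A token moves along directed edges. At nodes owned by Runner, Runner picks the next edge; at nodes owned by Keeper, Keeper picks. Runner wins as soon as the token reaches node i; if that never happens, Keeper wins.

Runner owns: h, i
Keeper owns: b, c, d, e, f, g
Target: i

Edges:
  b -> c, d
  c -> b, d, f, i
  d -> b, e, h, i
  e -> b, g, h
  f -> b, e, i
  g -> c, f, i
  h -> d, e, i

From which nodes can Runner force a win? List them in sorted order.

A0 = {i}
A1: add {h} — h (Runner) has h→i.
A2 = A1; e.g. b (Keeper) can still go to c. Fixed point.
Runner's winning region = {h, i}.

h, i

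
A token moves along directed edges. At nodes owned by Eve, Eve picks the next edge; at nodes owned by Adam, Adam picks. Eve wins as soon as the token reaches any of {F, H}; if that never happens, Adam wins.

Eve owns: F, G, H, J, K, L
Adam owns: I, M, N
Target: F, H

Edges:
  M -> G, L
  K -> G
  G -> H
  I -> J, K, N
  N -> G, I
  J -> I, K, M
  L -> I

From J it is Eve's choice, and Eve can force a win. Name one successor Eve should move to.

K

A0 = {F, H}
A1: add {G} — G (Eve) has G→H.
A2: add {K} — K (Eve) has K→G.
A3: add {J} — J (Eve) has J→K.
A4 = A3; e.g. I (Adam) can still go to N. Fixed point.
From J, successor K is in the attractor (rank 2); the other successors I, M are not.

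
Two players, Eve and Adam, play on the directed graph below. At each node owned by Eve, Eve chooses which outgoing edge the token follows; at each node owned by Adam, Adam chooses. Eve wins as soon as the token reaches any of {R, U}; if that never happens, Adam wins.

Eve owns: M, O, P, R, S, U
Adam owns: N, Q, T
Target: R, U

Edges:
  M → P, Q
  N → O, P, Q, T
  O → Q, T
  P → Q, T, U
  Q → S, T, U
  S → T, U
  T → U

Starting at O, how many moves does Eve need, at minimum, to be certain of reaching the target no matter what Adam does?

A0 = {R, U}
A1: add {P, S, T} — P (Eve) has P→U; S (Eve) has S→U; T (Adam): all of {U} already in.
A2: add {M, O, Q} — M (Eve) has M→P; O (Eve) has O→T; Q (Adam): all of {S, T, U} already in.
O enters the attractor at level 2, so Eve can force the target in 2 moves from there.

2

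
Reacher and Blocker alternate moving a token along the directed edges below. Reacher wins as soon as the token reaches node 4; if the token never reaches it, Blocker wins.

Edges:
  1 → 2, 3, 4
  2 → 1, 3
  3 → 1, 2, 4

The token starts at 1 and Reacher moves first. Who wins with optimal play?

Track states (vertex, player-to-move).
A0 = {(4,Reacher), (4,Blocker)}
A1: add {(1,Reacher), (3,Reacher)}.
(1,Reacher) ∈ A1 ⇒ Reacher forces the target.

Reacher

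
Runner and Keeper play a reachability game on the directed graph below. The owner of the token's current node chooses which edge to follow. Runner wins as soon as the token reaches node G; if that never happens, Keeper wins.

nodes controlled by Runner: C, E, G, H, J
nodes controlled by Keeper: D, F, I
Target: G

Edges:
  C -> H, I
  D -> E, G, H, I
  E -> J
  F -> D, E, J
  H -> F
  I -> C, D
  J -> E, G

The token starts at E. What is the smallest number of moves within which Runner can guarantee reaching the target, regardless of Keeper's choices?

2

A0 = {G}
A1: add {J} — J (Runner) has J→G.
A2: add {E} — E (Runner) has E→J.
A3 = A2; e.g. C (Runner) has no edge into A2. Fixed point.
E enters the attractor at level 2, so Runner can force the target in 2 moves from there.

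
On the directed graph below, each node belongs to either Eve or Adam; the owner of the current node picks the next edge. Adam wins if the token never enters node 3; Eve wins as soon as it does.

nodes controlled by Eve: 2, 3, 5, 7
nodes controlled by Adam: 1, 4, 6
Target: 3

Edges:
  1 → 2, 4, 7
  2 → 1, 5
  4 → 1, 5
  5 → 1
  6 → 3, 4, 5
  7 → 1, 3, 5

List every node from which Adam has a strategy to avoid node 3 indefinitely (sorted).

A0 = {3}
A1: add {7} — 7 (Eve) has 7→3.
A2 = A1; e.g. 1 (Adam) can still go to 2. Fixed point.
Eve's attractor = {3, 7}; Adam avoids the target exactly from the complement.

1, 2, 4, 5, 6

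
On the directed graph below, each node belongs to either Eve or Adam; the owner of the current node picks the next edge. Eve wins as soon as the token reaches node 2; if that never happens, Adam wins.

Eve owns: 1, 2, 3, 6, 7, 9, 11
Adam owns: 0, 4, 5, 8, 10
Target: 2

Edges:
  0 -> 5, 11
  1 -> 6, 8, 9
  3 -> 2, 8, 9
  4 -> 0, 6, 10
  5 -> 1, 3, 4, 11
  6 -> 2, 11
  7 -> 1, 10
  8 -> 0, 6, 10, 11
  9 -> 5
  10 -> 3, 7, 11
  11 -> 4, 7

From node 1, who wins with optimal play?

A0 = {2}
A1: add {3, 6} — 3 (Eve) has 3→2; 6 (Eve) has 6→2.
A2: add {1} — 1 (Eve) has 1→6.
1 ∈ A2, so Eve can force the target.

Eve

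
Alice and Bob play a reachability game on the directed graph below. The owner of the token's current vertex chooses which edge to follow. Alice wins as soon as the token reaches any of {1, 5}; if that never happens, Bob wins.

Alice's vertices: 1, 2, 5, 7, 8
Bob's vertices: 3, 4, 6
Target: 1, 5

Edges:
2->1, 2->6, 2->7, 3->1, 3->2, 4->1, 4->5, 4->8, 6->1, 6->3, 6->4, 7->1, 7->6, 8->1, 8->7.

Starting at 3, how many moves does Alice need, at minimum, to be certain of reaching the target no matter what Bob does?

2

A0 = {1, 5}
A1: add {2, 7, 8} — 2 (Alice) has 2→1; 7 (Alice) has 7→1; 8 (Alice) has 8→1.
A2: add {3, 4} — 3 (Bob): all of {1, 2} already in; 4 (Bob): all of {1, 5, 8} already in.
3 enters the attractor at level 2, so Alice can force the target in 2 moves from there.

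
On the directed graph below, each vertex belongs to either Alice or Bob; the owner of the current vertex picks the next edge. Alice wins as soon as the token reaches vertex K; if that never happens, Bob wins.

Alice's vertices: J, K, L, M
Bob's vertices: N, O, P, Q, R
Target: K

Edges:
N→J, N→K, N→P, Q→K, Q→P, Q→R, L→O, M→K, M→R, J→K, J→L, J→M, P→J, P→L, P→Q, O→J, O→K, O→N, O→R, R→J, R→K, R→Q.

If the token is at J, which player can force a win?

A0 = {K}
A1: add {J, M} — J (Alice) has J→K; M (Alice) has M→K.
A2 = A1; e.g. L (Alice) has no edge into A1. Fixed point.
J ∈ A1, so Alice can force the target.

Alice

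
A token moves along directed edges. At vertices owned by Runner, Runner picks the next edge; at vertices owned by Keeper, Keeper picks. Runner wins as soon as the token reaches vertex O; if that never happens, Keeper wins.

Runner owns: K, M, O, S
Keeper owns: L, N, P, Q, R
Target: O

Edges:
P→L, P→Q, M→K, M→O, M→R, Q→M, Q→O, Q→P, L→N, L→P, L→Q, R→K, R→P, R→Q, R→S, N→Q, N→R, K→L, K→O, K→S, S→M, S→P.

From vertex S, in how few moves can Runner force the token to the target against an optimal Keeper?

2

A0 = {O}
A1: add {K, M} — K (Runner) has K→O; M (Runner) has M→O.
A2: add {S} — S (Runner) has S→M.
A3 = A2; e.g. L (Keeper) can still go to N. Fixed point.
S enters the attractor at level 2, so Runner can force the target in 2 moves from there.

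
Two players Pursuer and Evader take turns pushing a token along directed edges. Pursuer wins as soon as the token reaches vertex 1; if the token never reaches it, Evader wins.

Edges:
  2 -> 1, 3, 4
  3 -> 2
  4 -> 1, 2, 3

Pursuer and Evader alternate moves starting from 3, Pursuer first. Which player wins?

Evader

Track states (vertex, player-to-move).
A0 = {(1,Pursuer), (1,Evader)}
A1: add {(2,Pursuer), (4,Pursuer)}.
A2: add {(3,Evader)}.
A3 = A2; e.g. (2,Evader) stays out. (3,Pursuer) never enters ⇒ Evader avoids the target.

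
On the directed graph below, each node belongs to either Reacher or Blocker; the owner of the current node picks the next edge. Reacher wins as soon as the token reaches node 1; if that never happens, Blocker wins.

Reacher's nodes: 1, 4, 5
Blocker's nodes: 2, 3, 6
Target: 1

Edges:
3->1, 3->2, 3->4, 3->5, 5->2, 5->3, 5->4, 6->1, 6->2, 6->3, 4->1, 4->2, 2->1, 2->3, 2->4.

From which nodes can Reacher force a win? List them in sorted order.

A0 = {1}
A1: add {4} — 4 (Reacher) has 4→1.
A2: add {5} — 5 (Reacher) has 5→4.
A3 = A2; e.g. 2 (Blocker) can still go to 3. Fixed point.
Reacher's winning region = {1, 4, 5}.

1, 4, 5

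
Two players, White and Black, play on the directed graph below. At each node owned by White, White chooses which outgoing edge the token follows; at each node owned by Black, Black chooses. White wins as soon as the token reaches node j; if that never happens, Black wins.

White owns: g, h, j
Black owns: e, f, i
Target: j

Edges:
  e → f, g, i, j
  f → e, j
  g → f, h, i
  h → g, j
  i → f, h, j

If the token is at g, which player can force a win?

White

A0 = {j}
A1: add {h} — h (White) has h→j.
A2: add {g} — g (White) has g→h.
A3 = A2; e.g. e (Black) can still go to f. Fixed point.
g ∈ A2, so White can force the target.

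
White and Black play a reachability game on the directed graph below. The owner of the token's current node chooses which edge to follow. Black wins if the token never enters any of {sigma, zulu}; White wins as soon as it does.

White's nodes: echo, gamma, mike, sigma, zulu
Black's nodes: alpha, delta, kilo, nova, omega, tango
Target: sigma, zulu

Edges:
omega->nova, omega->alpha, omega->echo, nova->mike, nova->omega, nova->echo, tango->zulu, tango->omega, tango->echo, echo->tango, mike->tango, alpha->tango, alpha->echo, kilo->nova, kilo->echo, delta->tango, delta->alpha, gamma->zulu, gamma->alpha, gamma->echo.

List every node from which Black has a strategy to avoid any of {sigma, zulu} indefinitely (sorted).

alpha, delta, echo, kilo, mike, nova, omega, tango

A0 = {sigma, zulu}
A1: add {gamma} — gamma (White) has gamma→zulu.
A2 = A1; e.g. delta (Black) can still go to tango. Fixed point.
White's attractor = {gamma, sigma, zulu}; Black avoids the target exactly from the complement.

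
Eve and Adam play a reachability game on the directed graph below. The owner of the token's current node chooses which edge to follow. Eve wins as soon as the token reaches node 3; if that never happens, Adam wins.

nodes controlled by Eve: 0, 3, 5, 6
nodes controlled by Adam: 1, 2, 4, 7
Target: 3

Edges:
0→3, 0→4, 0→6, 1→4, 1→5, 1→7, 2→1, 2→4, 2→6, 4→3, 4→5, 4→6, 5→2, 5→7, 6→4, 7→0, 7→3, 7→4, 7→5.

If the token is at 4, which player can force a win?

Adam

A0 = {3}
A1: add {0} — 0 (Eve) has 0→3.
A2 = A1; e.g. 1 (Adam) can still go to 4. Fixed point.
4 never enters the attractor, so Adam can avoid the target forever.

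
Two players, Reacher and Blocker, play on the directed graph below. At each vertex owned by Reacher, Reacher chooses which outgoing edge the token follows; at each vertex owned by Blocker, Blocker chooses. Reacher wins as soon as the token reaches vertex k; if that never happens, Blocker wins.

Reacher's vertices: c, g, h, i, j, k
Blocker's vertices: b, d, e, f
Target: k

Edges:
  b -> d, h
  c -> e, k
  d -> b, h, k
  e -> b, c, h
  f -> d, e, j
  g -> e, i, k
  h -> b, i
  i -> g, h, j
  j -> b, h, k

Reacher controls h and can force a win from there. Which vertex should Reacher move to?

i

A0 = {k}
A1: add {c, g, j} — c (Reacher) has c→k; g (Reacher) has g→k; j (Reacher) has j→k.
A2: add {i} — i (Reacher) has i→g.
A3: add {h} — h (Reacher) has h→i.
A4 = A3; e.g. b (Blocker) can still go to d. Fixed point.
From h, successor i is in the attractor (rank 2); the other successor b is not.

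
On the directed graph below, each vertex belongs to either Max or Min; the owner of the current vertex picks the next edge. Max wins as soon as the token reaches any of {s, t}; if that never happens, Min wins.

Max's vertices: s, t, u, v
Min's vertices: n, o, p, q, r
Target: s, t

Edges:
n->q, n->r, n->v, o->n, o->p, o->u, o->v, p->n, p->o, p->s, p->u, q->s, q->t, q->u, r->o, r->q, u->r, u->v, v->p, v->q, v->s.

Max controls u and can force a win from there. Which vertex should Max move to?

v

A0 = {s, t}
A1: add {v} — v (Max) has v→s.
A2: add {u} — u (Max) has u→v.
A3: add {q} — q (Min): all of {s, t, u} already in.
A4 = A3; e.g. n (Min) can still go to r. Fixed point.
From u, successor v is in the attractor (rank 1); the other successor r is not.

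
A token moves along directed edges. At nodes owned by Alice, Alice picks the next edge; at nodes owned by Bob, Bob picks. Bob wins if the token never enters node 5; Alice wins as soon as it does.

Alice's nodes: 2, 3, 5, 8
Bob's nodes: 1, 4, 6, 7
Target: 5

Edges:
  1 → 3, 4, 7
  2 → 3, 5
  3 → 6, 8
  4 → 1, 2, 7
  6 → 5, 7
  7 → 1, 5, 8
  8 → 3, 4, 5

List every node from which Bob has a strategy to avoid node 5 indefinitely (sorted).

A0 = {5}
A1: add {2, 8} — 2 (Alice) has 2→5; 8 (Alice) has 8→5.
A2: add {3} — 3 (Alice) has 3→8.
A3 = A2; e.g. 1 (Bob) can still go to 4. Fixed point.
Alice's attractor = {2, 3, 5, 8}; Bob avoids the target exactly from the complement.

1, 4, 6, 7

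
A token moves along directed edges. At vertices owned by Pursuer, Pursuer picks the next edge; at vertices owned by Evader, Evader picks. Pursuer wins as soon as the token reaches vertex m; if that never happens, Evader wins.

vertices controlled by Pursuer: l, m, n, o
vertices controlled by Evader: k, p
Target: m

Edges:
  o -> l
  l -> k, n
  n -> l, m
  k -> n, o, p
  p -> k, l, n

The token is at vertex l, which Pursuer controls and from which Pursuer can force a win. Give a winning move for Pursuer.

A0 = {m}
A1: add {n} — n (Pursuer) has n→m.
A2: add {l} — l (Pursuer) has l→n.
A3: add {o} — o (Pursuer) has o→l.
A4 = A3; e.g. k (Evader) can still go to p. Fixed point.
From l, successor n is in the attractor (rank 1); the other successor k is not.

n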